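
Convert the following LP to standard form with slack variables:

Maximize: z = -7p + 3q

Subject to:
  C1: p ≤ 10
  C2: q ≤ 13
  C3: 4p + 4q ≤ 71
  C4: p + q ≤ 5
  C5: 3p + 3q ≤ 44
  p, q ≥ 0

max z = -7p + 3q

s.t.
  p + s1 = 10
  q + s2 = 13
  4p + 4q + s3 = 71
  p + q + s4 = 5
  3p + 3q + s5 = 44
  p, q, s1, s2, s3, s4, s5 ≥ 0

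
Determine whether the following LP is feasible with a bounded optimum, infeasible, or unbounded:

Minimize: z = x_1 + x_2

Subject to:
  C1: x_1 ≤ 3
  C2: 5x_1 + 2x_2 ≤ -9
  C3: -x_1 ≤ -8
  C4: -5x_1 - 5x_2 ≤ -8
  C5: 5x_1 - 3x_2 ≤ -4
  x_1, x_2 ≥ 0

Infeasible (no feasible solution exists)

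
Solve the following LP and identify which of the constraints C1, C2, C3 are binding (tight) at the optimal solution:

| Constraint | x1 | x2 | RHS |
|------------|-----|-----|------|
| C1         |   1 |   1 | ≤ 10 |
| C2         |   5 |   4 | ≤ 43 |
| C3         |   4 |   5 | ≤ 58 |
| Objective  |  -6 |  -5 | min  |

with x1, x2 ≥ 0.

At x1 = 3, x2 = 7, compute slack b - a·x for each constraint:
  C1: 10 − 10 = 0  (binding)
  C2: 43 − 43 = 0  (binding)
  C3: 58 − 47 = 11  (slack)

Optimal: x1 = 3, x2 = 7
Binding: C1, C2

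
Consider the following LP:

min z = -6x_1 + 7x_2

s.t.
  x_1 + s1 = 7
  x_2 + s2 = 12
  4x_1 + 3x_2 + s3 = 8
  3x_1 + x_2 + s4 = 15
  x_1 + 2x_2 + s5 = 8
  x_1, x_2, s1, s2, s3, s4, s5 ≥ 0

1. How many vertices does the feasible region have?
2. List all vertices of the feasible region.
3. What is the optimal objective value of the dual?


1. 3
2. (0, 0), (2, 0), (0, 2.667)
3. -12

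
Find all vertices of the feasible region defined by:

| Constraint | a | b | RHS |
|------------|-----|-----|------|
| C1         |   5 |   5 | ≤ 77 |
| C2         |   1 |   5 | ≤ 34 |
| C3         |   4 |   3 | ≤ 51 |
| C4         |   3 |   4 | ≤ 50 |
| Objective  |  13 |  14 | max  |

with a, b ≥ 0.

(0, 0), (12.75, 0), (9, 5), (0, 6.8)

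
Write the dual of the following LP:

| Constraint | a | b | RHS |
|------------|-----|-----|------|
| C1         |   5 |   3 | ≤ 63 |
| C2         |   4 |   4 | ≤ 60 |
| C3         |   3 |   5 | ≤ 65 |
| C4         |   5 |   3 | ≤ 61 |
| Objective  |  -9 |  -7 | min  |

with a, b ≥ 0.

Primal min cᵀx s.t. Ax ≤ b, x ≥ 0  →  Dual max −bᵀy s.t. Aᵀy ≥ −c, y ≥ 0.

Maximize: z = -63y1 - 60y2 - 65y3 - 61y4

Subject to:
  5y1 + 4y2 + 3y3 + 5y4 ≥ 9
  3y1 + 4y2 + 5y3 + 3y4 ≥ 7
  y1, y2, y3, y4 ≥ 0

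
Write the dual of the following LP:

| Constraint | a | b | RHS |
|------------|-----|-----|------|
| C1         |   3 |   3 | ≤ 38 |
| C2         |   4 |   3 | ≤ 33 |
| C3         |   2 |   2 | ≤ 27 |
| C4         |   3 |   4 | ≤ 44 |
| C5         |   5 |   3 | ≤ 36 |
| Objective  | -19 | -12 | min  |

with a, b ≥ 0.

Primal min cᵀx s.t. Ax ≤ b, x ≥ 0  →  Dual max −bᵀy s.t. Aᵀy ≥ −c, y ≥ 0.

Maximize: z = -38y1 - 33y2 - 27y3 - 44y4 - 36y5

Subject to:
  3y1 + 4y2 + 2y3 + 3y4 + 5y5 ≥ 19
  3y1 + 3y2 + 2y3 + 4y4 + 3y5 ≥ 12
  y1, y2, y3, y4, y5 ≥ 0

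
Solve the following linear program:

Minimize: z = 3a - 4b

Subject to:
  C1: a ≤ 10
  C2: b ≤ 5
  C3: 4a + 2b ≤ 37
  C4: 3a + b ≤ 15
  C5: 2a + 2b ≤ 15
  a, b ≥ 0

Evaluate the objective at each vertex of the feasible region:
  z(0, 0) = 0
  z(5, 0) = 15
  z(3.75, 3.75) = -3.75
  z(2.5, 5) = -12.5
  z(0, 5) = -20  ←
The minimum is at a = 0, b = 5.

a = 0, b = 5, z = -20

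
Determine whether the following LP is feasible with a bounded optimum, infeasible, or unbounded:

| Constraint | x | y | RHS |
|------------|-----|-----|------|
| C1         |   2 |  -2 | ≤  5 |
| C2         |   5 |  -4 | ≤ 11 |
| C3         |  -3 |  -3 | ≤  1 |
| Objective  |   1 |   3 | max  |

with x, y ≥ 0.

Unbounded (objective can increase without bound)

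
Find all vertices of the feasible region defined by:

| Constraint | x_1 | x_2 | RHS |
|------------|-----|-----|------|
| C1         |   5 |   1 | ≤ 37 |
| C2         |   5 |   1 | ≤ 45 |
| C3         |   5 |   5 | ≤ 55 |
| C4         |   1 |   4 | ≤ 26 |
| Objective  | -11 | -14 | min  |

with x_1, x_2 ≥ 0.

(0, 0), (7.4, 0), (6.5, 4.5), (6, 5), (0, 6.5)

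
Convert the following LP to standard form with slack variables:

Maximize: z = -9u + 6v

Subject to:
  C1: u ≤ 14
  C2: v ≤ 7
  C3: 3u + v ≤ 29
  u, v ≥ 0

max z = -9u + 6v

s.t.
  u + s1 = 14
  v + s2 = 7
  3u + v + s3 = 29
  u, v, s1, s2, s3 ≥ 0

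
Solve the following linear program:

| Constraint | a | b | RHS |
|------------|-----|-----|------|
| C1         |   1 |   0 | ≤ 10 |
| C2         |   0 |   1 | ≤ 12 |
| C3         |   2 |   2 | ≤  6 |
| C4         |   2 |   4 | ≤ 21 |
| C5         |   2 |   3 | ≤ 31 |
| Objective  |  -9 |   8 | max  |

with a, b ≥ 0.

Evaluate the objective at each vertex of the feasible region:
  z(0, 0) = 0
  z(3, 0) = -27
  z(0, 3) = 24  ←
The maximum is at a = 0, b = 3.

a = 0, b = 3, z = 24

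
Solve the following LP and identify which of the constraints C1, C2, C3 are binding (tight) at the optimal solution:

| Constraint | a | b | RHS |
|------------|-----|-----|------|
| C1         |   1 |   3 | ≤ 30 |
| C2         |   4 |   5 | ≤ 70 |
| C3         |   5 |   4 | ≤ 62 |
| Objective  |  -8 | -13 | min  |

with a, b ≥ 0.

At a = 6, b = 8, compute slack b - a·x for each constraint:
  C1: 30 − 30 = 0  (binding)
  C2: 70 − 64 = 6  (slack)
  C3: 62 − 62 = 0  (binding)

Optimal: a = 6, b = 8
Binding: C1, C3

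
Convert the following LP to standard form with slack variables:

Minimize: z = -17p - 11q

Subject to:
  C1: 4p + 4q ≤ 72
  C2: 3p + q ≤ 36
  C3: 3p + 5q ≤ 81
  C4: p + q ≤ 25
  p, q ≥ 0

min z = -17p - 11q

s.t.
  4p + 4q + s1 = 72
  3p + q + s2 = 36
  3p + 5q + s3 = 81
  p + q + s4 = 25
  p, q, s1, s2, s3, s4 ≥ 0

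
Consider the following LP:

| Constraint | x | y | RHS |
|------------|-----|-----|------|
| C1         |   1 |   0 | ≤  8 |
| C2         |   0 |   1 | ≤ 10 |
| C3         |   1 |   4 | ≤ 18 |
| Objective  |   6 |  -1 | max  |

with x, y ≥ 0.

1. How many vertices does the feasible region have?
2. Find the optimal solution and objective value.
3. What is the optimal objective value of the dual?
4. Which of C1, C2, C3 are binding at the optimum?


1. 4
2. x = 8, y = 0, z = 48
3. 48
4. C1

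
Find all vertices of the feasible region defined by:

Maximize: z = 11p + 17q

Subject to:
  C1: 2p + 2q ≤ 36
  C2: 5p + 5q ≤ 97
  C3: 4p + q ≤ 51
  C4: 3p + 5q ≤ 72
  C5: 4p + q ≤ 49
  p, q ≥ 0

(0, 0), (12.25, 0), (10.33, 7.667), (9, 9), (0, 14.4)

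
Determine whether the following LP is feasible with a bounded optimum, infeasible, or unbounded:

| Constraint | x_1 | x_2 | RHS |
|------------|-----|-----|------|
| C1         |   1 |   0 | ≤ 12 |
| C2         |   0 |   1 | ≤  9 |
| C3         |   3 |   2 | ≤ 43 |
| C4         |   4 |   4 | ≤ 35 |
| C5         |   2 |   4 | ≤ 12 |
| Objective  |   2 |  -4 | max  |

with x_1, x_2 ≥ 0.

Feasible with a bounded optimal solution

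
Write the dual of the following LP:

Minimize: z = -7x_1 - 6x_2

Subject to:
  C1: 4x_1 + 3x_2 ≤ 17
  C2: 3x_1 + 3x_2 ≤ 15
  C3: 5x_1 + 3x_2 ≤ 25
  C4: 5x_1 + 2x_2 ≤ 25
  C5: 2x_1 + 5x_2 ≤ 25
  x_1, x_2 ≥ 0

Primal min cᵀx s.t. Ax ≤ b, x ≥ 0  →  Dual max −bᵀy s.t. Aᵀy ≥ −c, y ≥ 0.

Maximize: z = -17y1 - 15y2 - 25y3 - 25y4 - 25y5

Subject to:
  4y1 + 3y2 + 5y3 + 5y4 + 2y5 ≥ 7
  3y1 + 3y2 + 3y3 + 2y4 + 5y5 ≥ 6
  y1, y2, y3, y4, y5 ≥ 0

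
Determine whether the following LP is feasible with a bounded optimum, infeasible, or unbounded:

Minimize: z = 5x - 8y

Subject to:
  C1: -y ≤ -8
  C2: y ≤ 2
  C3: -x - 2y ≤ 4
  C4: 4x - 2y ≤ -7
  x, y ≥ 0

Infeasible (no feasible solution exists)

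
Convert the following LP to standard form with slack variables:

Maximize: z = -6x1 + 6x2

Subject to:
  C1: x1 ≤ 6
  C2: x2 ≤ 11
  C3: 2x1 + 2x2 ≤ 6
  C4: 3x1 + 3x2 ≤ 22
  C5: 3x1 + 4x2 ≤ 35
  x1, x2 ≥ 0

max z = -6x1 + 6x2

s.t.
  x1 + s1 = 6
  x2 + s2 = 11
  2x1 + 2x2 + s3 = 6
  3x1 + 3x2 + s4 = 22
  3x1 + 4x2 + s5 = 35
  x1, x2, s1, s2, s3, s4, s5 ≥ 0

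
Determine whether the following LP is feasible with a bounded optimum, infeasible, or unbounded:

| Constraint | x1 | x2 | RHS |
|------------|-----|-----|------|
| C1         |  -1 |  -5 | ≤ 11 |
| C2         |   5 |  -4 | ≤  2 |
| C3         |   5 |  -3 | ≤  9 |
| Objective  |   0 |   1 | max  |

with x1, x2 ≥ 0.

Unbounded (objective can increase without bound)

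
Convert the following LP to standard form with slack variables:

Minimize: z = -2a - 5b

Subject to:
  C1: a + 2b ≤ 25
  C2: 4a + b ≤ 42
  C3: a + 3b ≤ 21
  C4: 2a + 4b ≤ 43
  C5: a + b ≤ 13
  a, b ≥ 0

min z = -2a - 5b

s.t.
  a + 2b + s1 = 25
  4a + b + s2 = 42
  a + 3b + s3 = 21
  2a + 4b + s4 = 43
  a + b + s5 = 13
  a, b, s1, s2, s3, s4, s5 ≥ 0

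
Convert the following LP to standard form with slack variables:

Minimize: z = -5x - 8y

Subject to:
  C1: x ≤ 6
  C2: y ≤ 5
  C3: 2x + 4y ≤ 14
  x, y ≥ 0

min z = -5x - 8y

s.t.
  x + s1 = 6
  y + s2 = 5
  2x + 4y + s3 = 14
  x, y, s1, s2, s3 ≥ 0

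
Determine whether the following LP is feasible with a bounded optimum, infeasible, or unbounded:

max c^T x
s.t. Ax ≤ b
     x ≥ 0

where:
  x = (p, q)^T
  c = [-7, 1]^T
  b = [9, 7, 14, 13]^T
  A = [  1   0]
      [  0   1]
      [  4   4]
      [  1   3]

Feasible with a bounded optimal solution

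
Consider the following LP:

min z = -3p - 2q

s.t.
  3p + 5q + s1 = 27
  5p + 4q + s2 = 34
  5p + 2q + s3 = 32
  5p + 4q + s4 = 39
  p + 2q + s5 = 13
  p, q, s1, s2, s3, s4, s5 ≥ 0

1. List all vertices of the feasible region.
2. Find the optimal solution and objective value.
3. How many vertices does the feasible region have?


1. (0, 0), (6.4, 0), (6, 1), (4.769, 2.538), (0, 5.4)
2. p = 6, q = 1, z = -20
3. 5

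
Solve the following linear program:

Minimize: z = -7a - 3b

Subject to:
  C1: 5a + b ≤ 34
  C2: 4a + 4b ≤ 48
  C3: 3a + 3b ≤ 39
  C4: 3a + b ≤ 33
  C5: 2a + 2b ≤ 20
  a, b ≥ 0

Evaluate the objective at each vertex of the feasible region:
  z(0, 0) = 0
  z(6.8, 0) = -47.6
  z(6, 4) = -54  ←
  z(0, 10) = -30
The minimum is at a = 6, b = 4.

a = 6, b = 4, z = -54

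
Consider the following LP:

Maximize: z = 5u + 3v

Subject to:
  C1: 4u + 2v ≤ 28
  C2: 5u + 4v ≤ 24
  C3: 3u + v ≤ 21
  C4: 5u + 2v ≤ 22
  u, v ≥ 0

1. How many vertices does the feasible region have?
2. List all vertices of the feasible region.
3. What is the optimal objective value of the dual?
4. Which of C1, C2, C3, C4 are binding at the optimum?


1. 4
2. (0, 0), (4.4, 0), (4, 1), (0, 6)
3. 23
4. C2, C4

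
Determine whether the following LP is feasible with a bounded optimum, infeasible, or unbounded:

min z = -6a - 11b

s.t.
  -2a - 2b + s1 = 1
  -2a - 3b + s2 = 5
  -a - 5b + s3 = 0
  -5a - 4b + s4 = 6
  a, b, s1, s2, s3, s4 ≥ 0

Unbounded (objective can decrease without bound)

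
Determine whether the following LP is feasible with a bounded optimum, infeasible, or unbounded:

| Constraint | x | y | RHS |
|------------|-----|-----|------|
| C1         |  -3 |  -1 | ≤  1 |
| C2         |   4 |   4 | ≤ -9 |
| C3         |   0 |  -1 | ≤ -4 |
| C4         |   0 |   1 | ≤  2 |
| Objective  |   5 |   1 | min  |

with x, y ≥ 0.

Infeasible (no feasible solution exists)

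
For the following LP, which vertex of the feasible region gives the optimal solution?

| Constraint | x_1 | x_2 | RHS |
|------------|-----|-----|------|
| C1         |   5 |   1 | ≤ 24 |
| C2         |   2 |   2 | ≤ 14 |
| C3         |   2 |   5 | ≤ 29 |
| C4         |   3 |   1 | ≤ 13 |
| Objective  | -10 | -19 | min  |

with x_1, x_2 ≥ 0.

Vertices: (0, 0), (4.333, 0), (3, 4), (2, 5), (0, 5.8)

Evaluate the objective at each vertex of the feasible region:
  z(0, 0) = 0
  z(4.333, 0) = -43.33
  z(3, 4) = -106
  z(2, 5) = -115  ←
  z(0, 5.8) = -110.2
The minimum is at x_1 = 2, x_2 = 5.

(2, 5)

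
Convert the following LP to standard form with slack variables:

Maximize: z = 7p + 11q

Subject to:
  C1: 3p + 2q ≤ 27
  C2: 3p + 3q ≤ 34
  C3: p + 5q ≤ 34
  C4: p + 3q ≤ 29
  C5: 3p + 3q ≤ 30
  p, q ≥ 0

max z = 7p + 11q

s.t.
  3p + 2q + s1 = 27
  3p + 3q + s2 = 34
  p + 5q + s3 = 34
  p + 3q + s4 = 29
  3p + 3q + s5 = 30
  p, q, s1, s2, s3, s4, s5 ≥ 0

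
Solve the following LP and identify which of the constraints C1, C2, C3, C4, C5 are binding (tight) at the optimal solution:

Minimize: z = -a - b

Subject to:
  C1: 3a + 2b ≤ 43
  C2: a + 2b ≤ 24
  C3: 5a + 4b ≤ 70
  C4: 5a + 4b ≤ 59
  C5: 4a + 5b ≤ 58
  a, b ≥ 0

At a = 7, b = 6, compute slack b - a·x for each constraint:
  C1: 43 − 33 = 10  (slack)
  C2: 24 − 19 = 5  (slack)
  C3: 70 − 59 = 11  (slack)
  C4: 59 − 59 = 0  (binding)
  C5: 58 − 58 = 0  (binding)

Optimal: a = 7, b = 6
Binding: C4, C5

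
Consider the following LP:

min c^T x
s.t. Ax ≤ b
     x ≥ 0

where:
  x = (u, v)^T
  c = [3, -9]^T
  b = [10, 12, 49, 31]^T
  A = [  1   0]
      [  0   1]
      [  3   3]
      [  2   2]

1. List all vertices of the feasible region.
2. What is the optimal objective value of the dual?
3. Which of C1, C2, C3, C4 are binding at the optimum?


1. (0, 0), (10, 0), (10, 5.5), (3.5, 12), (0, 12)
2. -108
3. C2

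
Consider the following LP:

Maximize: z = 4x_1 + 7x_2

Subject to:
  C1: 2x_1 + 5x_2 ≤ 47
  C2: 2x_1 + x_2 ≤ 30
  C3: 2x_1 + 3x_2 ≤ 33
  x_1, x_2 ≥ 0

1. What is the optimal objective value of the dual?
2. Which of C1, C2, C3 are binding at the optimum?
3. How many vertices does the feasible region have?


1. 73
2. C1, C3
3. 5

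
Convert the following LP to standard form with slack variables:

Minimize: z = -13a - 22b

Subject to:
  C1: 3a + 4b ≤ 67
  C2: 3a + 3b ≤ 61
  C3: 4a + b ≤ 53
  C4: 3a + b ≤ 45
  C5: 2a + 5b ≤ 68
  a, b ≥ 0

min z = -13a - 22b

s.t.
  3a + 4b + s1 = 67
  3a + 3b + s2 = 61
  4a + b + s3 = 53
  3a + b + s4 = 45
  2a + 5b + s5 = 68
  a, b, s1, s2, s3, s4, s5 ≥ 0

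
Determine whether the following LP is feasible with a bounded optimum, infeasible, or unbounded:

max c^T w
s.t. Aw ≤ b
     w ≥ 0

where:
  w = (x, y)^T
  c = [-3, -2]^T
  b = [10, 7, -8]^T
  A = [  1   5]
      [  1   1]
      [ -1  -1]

Infeasible (no feasible solution exists)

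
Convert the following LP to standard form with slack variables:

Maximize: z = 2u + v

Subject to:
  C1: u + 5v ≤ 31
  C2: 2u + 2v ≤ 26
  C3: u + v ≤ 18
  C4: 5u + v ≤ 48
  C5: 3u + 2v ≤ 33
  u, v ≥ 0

max z = 2u + v

s.t.
  u + 5v + s1 = 31
  2u + 2v + s2 = 26
  u + v + s3 = 18
  5u + v + s4 = 48
  3u + 2v + s5 = 33
  u, v, s1, s2, s3, s4, s5 ≥ 0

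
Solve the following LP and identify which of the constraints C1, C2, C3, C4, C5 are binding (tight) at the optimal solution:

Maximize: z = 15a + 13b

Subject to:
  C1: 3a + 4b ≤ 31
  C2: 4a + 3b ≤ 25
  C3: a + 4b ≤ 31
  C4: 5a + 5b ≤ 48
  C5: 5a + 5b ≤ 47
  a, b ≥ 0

At a = 1, b = 7, compute slack b - a·x for each constraint:
  C1: 31 − 31 = 0  (binding)
  C2: 25 − 25 = 0  (binding)
  C3: 31 − 29 = 2  (slack)
  C4: 48 − 40 = 8  (slack)
  C5: 47 − 40 = 7  (slack)

Optimal: a = 1, b = 7
Binding: C1, C2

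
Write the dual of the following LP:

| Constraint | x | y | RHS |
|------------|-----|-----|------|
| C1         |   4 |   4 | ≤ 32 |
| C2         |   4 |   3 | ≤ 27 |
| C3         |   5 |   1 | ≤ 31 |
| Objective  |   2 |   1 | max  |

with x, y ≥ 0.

Primal max cᵀx s.t. Ax ≤ b, x ≥ 0  →  Dual min bᵀy s.t. Aᵀy ≥ c, y ≥ 0.

Minimize: z = 32y1 + 27y2 + 31y3

Subject to:
  4y1 + 4y2 + 5y3 ≥ 2
  4y1 + 3y2 + y3 ≥ 1
  y1, y2, y3 ≥ 0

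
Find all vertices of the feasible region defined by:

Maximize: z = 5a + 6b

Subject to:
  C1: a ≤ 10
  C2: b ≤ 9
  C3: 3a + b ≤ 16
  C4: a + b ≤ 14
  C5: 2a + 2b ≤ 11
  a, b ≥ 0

(0, 0), (5.333, 0), (5.25, 0.25), (0, 5.5)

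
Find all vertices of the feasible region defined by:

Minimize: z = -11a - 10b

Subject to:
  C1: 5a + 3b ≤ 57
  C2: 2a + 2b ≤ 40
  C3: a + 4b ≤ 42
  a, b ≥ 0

(0, 0), (11.4, 0), (6, 9), (0, 10.5)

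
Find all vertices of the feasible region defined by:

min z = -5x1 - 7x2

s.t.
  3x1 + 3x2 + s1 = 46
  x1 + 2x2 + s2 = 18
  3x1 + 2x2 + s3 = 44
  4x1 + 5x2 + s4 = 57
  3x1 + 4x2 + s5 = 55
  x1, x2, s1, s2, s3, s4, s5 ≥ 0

(0, 0), (14.25, 0), (8, 5), (0, 9)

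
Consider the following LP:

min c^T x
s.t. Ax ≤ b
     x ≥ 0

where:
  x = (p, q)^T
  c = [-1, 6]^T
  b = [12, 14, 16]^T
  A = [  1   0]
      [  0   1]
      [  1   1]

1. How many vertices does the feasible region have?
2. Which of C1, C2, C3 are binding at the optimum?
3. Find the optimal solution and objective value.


1. 5
2. C1
3. p = 12, q = 0, z = -12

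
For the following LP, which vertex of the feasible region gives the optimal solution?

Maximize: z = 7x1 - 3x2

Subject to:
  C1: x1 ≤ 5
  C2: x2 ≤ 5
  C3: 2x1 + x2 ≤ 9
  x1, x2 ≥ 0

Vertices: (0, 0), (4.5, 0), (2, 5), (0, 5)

Evaluate the objective at each vertex of the feasible region:
  z(0, 0) = 0
  z(4.5, 0) = 31.5  ←
  z(2, 5) = -1
  z(0, 5) = -15
The maximum is at x1 = 4.5, x2 = 0.

(4.5, 0)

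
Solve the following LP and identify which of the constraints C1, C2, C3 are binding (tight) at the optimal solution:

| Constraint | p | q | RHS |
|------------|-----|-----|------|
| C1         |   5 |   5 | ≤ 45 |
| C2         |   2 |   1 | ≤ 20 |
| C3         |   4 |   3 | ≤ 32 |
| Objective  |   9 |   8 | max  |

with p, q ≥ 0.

At p = 5, q = 4, compute slack b - a·x for each constraint:
  C1: 45 − 45 = 0  (binding)
  C2: 20 − 14 = 6  (slack)
  C3: 32 − 32 = 0  (binding)

Optimal: p = 5, q = 4
Binding: C1, C3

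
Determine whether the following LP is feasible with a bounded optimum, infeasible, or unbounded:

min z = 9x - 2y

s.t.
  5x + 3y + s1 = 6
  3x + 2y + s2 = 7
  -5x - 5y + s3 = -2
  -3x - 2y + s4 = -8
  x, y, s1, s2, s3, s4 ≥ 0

Infeasible (no feasible solution exists)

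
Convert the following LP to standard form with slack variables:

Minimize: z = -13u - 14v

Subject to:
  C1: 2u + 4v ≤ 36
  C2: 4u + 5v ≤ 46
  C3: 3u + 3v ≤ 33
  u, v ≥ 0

min z = -13u - 14v

s.t.
  2u + 4v + s1 = 36
  4u + 5v + s2 = 46
  3u + 3v + s3 = 33
  u, v, s1, s2, s3 ≥ 0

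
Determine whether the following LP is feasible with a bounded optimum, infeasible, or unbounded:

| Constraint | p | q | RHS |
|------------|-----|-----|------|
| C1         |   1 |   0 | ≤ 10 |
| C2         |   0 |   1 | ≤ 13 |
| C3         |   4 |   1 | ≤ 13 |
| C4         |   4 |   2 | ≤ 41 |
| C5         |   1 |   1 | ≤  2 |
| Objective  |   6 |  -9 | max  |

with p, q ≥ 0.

Feasible with a bounded optimal solution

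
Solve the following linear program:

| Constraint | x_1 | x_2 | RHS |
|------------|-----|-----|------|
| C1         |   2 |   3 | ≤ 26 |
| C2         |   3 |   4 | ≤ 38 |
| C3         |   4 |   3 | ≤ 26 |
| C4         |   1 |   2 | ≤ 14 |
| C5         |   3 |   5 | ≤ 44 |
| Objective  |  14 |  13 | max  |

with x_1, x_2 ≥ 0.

Evaluate the objective at each vertex of the feasible region:
  z(0, 0) = 0
  z(6.5, 0) = 91
  z(2, 6) = 106  ←
  z(0, 7) = 91
The maximum is at x_1 = 2, x_2 = 6.

x_1 = 2, x_2 = 6, z = 106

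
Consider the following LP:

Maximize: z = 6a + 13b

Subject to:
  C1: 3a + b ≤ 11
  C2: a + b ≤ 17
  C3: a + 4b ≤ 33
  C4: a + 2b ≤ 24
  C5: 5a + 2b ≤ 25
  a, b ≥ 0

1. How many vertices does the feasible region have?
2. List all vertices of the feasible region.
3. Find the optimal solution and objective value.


1. 4
2. (0, 0), (3.667, 0), (1, 8), (0, 8.25)
3. a = 1, b = 8, z = 110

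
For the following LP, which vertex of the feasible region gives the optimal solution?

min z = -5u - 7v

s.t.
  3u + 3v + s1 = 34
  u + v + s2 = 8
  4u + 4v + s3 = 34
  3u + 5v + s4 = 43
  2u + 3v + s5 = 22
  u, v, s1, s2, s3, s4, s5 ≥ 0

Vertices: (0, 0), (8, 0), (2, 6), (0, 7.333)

Evaluate the objective at each vertex of the feasible region:
  z(0, 0) = 0
  z(8, 0) = -40
  z(2, 6) = -52  ←
  z(0, 7.333) = -51.33
The minimum is at u = 2, v = 6.

(2, 6)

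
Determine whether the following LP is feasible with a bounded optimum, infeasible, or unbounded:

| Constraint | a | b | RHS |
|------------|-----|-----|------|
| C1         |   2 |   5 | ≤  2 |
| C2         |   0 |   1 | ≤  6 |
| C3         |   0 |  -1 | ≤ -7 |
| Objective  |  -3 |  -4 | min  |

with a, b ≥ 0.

Infeasible (no feasible solution exists)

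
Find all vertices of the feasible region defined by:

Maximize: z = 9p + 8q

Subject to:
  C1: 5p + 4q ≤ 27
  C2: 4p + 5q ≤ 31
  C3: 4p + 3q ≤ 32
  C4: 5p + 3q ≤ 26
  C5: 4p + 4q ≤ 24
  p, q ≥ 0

(0, 0), (5.2, 0), (4.6, 1), (3, 3), (0, 6)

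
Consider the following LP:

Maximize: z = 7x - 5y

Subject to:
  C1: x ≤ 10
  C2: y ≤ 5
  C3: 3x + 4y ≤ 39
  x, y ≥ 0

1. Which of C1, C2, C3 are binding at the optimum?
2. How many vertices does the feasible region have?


1. C1
2. 5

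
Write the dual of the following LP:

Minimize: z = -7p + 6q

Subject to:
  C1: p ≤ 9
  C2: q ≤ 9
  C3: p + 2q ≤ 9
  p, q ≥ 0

Primal min cᵀx s.t. Ax ≤ b, x ≥ 0  →  Dual max −bᵀy s.t. Aᵀy ≥ −c, y ≥ 0.

Maximize: z = -9y1 - 9y2 - 9y3

Subject to:
  y1 + y3 ≥ 7
  y2 + 2y3 ≥ -6
  y1, y2, y3 ≥ 0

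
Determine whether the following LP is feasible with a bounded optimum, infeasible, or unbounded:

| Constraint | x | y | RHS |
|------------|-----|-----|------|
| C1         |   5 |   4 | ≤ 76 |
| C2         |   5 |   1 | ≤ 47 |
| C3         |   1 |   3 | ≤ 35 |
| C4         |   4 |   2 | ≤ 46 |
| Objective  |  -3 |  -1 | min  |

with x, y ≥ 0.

Feasible with a bounded optimal solution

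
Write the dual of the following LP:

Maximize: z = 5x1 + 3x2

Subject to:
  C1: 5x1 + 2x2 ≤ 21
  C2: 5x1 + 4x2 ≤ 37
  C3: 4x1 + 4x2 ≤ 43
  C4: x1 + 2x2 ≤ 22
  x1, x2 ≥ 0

Primal max cᵀx s.t. Ax ≤ b, x ≥ 0  →  Dual min bᵀy s.t. Aᵀy ≥ c, y ≥ 0.

Minimize: z = 21y1 + 37y2 + 43y3 + 22y4

Subject to:
  5y1 + 5y2 + 4y3 + y4 ≥ 5
  2y1 + 4y2 + 4y3 + 2y4 ≥ 3
  y1, y2, y3, y4 ≥ 0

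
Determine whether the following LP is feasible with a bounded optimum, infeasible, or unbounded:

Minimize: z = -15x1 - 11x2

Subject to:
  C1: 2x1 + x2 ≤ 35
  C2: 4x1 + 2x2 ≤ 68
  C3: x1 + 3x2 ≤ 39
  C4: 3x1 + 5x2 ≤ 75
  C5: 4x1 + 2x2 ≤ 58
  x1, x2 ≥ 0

Feasible with a bounded optimal solution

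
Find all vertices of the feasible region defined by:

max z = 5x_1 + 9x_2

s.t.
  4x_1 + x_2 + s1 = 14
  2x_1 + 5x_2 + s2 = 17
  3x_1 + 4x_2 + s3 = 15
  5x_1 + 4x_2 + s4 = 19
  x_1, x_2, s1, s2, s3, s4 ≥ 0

(0, 0), (3.5, 0), (3.364, 0.5455), (2, 2.25), (1, 3), (0, 3.4)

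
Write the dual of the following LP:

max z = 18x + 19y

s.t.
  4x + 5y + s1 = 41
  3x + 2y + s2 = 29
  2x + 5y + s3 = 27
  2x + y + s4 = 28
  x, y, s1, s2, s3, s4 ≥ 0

Primal max cᵀx s.t. Ax ≤ b, x ≥ 0  →  Dual min bᵀy s.t. Aᵀy ≥ c, y ≥ 0.

Minimize: z = 41y1 + 29y2 + 27y3 + 28y4

Subject to:
  4y1 + 3y2 + 2y3 + 2y4 ≥ 18
  5y1 + 2y2 + 5y3 + y4 ≥ 19
  y1, y2, y3, y4 ≥ 0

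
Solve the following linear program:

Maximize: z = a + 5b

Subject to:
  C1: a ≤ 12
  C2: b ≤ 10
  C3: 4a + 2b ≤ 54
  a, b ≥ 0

Evaluate the objective at each vertex of the feasible region:
  z(0, 0) = 0
  z(12, 0) = 12
  z(12, 3) = 27
  z(8.5, 10) = 58.5  ←
  z(0, 10) = 50
The maximum is at a = 8.5, b = 10.

a = 8.5, b = 10, z = 58.5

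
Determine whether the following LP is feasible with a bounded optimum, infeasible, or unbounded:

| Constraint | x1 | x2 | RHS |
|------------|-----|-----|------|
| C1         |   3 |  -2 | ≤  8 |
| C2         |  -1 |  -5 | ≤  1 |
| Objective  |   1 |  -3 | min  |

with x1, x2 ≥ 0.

Unbounded (objective can decrease without bound)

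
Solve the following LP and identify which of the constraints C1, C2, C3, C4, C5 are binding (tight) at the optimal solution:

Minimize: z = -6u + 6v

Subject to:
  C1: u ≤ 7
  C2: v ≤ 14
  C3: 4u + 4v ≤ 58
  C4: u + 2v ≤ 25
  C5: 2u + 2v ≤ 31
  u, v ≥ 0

At u = 7, v = 0, compute slack b - a·x for each constraint:
  C1: 7 − 7 = 0  (binding)
  C2: 14 − 0 = 14  (slack)
  C3: 58 − 28 = 30  (slack)
  C4: 25 − 7 = 18  (slack)
  C5: 31 − 14 = 17  (slack)

Optimal: u = 7, v = 0
Binding: C1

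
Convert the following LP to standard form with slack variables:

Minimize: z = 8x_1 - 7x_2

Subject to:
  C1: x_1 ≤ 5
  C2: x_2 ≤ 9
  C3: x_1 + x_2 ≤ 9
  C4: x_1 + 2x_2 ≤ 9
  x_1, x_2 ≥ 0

min z = 8x_1 - 7x_2

s.t.
  x_1 + s1 = 5
  x_2 + s2 = 9
  x_1 + x_2 + s3 = 9
  x_1 + 2x_2 + s4 = 9
  x_1, x_2, s1, s2, s3, s4 ≥ 0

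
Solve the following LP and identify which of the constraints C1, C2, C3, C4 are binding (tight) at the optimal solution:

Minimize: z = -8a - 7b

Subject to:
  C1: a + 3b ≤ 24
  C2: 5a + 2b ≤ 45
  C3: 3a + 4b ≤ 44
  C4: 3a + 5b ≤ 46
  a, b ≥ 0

At a = 7, b = 5, compute slack b - a·x for each constraint:
  C1: 24 − 22 = 2  (slack)
  C2: 45 − 45 = 0  (binding)
  C3: 44 − 41 = 3  (slack)
  C4: 46 − 46 = 0  (binding)

Optimal: a = 7, b = 5
Binding: C2, C4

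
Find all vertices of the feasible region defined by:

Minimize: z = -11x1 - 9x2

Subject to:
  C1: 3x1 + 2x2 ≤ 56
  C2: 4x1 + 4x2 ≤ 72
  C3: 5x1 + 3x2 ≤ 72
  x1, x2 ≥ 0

(0, 0), (14.4, 0), (9, 9), (0, 18)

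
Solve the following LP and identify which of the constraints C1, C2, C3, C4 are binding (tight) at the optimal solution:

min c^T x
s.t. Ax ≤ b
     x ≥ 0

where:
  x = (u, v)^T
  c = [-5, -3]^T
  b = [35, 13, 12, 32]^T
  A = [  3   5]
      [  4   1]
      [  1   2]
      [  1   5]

At u = 2, v = 5, compute slack b - a·x for each constraint:
  C1: 35 − 31 = 4  (slack)
  C2: 13 − 13 = 0  (binding)
  C3: 12 − 12 = 0  (binding)
  C4: 32 − 27 = 5  (slack)

Optimal: u = 2, v = 5
Binding: C2, C3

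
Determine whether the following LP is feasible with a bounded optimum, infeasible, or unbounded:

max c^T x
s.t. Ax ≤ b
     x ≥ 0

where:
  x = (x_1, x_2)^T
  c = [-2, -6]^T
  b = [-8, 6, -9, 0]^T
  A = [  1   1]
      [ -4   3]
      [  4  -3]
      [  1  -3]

Infeasible (no feasible solution exists)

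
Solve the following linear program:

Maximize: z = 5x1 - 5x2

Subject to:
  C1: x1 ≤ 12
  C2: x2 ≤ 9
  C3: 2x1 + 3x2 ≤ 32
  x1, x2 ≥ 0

Evaluate the objective at each vertex of the feasible region:
  z(0, 0) = 0
  z(12, 0) = 60  ←
  z(12, 2.667) = 46.67
  z(2.5, 9) = -32.5
  z(0, 9) = -45
The maximum is at x1 = 12, x2 = 0.

x1 = 12, x2 = 0, z = 60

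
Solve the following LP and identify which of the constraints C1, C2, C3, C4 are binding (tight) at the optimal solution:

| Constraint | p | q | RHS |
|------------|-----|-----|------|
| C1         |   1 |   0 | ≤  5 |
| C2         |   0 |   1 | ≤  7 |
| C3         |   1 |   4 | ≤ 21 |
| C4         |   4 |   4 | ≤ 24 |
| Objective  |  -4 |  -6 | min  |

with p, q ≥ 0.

At p = 1, q = 5, compute slack b - a·x for each constraint:
  C1: 5 − 1 = 4  (slack)
  C2: 7 − 5 = 2  (slack)
  C3: 21 − 21 = 0  (binding)
  C4: 24 − 24 = 0  (binding)

Optimal: p = 1, q = 5
Binding: C3, C4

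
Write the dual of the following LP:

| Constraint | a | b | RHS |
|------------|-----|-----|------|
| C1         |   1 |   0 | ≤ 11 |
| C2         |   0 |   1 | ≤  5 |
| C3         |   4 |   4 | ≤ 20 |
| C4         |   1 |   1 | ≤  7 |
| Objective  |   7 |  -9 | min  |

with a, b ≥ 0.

Primal min cᵀx s.t. Ax ≤ b, x ≥ 0  →  Dual max −bᵀy s.t. Aᵀy ≥ −c, y ≥ 0.

Maximize: z = -11y1 - 5y2 - 20y3 - 7y4

Subject to:
  y1 + 4y3 + y4 ≥ -7
  y2 + 4y3 + y4 ≥ 9
  y1, y2, y3, y4 ≥ 0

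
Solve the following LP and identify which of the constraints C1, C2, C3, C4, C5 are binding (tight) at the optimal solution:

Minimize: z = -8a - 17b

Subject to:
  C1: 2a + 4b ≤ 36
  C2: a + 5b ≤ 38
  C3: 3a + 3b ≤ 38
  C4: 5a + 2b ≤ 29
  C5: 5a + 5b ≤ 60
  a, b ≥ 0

At a = 3, b = 7, compute slack b - a·x for each constraint:
  C1: 36 − 34 = 2  (slack)
  C2: 38 − 38 = 0  (binding)
  C3: 38 − 30 = 8  (slack)
  C4: 29 − 29 = 0  (binding)
  C5: 60 − 50 = 10  (slack)

Optimal: a = 3, b = 7
Binding: C2, C4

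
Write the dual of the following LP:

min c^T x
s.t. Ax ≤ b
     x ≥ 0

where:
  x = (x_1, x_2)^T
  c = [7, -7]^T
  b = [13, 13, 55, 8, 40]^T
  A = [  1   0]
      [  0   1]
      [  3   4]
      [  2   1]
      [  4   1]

Primal min cᵀx s.t. Ax ≤ b, x ≥ 0  →  Dual max −bᵀy s.t. Aᵀy ≥ −c, y ≥ 0.

Maximize: z = -13y1 - 13y2 - 55y3 - 8y4 - 40y5

Subject to:
  y1 + 3y3 + 2y4 + 4y5 ≥ -7
  y2 + 4y3 + y4 + y5 ≥ 7
  y1, y2, y3, y4, y5 ≥ 0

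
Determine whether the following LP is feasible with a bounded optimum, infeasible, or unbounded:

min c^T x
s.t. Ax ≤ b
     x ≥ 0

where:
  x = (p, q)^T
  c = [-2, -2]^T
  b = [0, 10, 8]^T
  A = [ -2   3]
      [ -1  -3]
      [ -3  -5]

Unbounded (objective can decrease without bound)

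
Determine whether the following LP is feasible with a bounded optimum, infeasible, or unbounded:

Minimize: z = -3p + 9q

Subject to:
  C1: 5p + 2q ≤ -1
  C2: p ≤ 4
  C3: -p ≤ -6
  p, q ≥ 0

Infeasible (no feasible solution exists)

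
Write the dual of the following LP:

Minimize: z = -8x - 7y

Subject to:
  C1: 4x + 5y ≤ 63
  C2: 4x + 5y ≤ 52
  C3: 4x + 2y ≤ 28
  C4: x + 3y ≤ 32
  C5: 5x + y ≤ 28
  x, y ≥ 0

Primal min cᵀx s.t. Ax ≤ b, x ≥ 0  →  Dual max −bᵀy s.t. Aᵀy ≥ −c, y ≥ 0.

Maximize: z = -63y1 - 52y2 - 28y3 - 32y4 - 28y5

Subject to:
  4y1 + 4y2 + 4y3 + y4 + 5y5 ≥ 8
  5y1 + 5y2 + 2y3 + 3y4 + y5 ≥ 7
  y1, y2, y3, y4, y5 ≥ 0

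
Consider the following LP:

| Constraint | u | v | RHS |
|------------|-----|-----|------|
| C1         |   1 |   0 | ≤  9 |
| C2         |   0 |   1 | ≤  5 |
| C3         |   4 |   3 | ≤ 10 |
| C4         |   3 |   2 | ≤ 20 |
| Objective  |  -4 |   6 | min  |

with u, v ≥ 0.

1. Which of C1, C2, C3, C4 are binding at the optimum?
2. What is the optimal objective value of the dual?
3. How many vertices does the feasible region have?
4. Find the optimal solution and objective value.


1. C3
2. -10
3. 3
4. u = 2.5, v = 0, z = -10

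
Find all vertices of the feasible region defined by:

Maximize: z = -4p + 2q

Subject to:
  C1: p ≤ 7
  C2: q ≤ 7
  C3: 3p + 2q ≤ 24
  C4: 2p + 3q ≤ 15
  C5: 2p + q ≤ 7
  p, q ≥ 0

(0, 0), (3.5, 0), (1.5, 4), (0, 5)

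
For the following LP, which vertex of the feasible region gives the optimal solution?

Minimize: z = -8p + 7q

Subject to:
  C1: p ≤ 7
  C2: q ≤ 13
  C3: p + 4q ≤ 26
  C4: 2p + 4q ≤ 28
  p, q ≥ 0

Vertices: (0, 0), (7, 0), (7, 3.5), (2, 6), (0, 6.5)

Evaluate the objective at each vertex of the feasible region:
  z(0, 0) = 0
  z(7, 0) = -56  ←
  z(7, 3.5) = -31.5
  z(2, 6) = 26
  z(0, 6.5) = 45.5
The minimum is at p = 7, q = 0.

(7, 0)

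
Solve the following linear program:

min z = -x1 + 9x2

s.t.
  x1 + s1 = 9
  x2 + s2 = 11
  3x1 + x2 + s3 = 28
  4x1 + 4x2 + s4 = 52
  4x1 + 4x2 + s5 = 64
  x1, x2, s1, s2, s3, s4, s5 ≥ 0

Evaluate the objective at each vertex of the feasible region:
  z(0, 0) = 0
  z(9, 0) = -9  ←
  z(9, 1) = 0
  z(7.5, 5.5) = 42
  z(2, 11) = 97
  z(0, 11) = 99
The minimum is at x1 = 9, x2 = 0.

x1 = 9, x2 = 0, z = -9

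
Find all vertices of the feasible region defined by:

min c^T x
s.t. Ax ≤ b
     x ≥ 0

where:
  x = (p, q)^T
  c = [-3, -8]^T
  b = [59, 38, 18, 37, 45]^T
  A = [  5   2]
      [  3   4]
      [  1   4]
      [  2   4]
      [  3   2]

(0, 0), (11.8, 0), (11.43, 0.9286), (10, 2), (0, 4.5)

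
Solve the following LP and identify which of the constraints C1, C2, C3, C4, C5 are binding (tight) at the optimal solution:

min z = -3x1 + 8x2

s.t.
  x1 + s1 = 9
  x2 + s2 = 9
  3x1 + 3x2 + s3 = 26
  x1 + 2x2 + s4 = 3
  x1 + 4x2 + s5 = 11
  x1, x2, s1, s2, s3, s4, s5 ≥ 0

At x1 = 3, x2 = 0, compute slack b - a·x for each constraint:
  C1: 9 − 3 = 6  (slack)
  C2: 9 − 0 = 9  (slack)
  C3: 26 − 9 = 17  (slack)
  C4: 3 − 3 = 0  (binding)
  C5: 11 − 3 = 8  (slack)

Optimal: x1 = 3, x2 = 0
Binding: C4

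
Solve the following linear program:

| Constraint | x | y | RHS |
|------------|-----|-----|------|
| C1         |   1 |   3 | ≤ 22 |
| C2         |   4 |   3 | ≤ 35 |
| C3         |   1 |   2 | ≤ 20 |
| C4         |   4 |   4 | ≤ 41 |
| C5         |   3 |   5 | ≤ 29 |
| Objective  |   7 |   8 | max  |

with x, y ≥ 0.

Evaluate the objective at each vertex of the feasible region:
  z(0, 0) = 0
  z(8.75, 0) = 61.25
  z(8, 1) = 64  ←
  z(0, 5.8) = 46.4
The maximum is at x = 8, y = 1.

x = 8, y = 1, z = 64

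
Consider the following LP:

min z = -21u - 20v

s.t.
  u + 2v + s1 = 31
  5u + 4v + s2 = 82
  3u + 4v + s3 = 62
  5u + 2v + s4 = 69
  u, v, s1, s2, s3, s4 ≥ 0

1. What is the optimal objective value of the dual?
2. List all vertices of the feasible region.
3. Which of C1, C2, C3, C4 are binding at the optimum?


1. -370
2. (0, 0), (13.8, 0), (11.2, 6.5), (10, 8), (0, 15.5)
3. C2, C3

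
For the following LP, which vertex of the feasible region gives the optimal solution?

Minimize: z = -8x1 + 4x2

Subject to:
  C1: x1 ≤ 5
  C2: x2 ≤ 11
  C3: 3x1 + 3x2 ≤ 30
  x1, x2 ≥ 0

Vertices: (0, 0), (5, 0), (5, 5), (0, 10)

Evaluate the objective at each vertex of the feasible region:
  z(0, 0) = 0
  z(5, 0) = -40  ←
  z(5, 5) = -20
  z(0, 10) = 40
The minimum is at x1 = 5, x2 = 0.

(5, 0)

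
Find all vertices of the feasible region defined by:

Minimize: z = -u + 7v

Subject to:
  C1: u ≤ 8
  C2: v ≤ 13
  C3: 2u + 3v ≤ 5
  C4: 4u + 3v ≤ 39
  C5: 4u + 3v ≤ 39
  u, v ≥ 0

(0, 0), (2.5, 0), (0, 1.667)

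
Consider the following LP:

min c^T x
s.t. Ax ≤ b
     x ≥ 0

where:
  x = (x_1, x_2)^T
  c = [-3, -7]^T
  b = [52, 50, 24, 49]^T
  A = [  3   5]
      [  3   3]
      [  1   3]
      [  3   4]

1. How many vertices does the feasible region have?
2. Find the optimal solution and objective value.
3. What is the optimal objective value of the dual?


1. 5
2. x_1 = 9, x_2 = 5, z = -62
3. -62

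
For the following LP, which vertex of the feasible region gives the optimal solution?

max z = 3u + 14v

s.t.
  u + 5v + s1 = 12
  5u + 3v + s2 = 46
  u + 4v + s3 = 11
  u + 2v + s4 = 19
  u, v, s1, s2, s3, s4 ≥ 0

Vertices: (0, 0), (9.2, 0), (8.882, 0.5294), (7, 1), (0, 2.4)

Evaluate the objective at each vertex of the feasible region:
  z(0, 0) = 0
  z(9.2, 0) = 27.6
  z(8.882, 0.5294) = 34.06
  z(7, 1) = 35  ←
  z(0, 2.4) = 33.6
The maximum is at u = 7, v = 1.

(7, 1)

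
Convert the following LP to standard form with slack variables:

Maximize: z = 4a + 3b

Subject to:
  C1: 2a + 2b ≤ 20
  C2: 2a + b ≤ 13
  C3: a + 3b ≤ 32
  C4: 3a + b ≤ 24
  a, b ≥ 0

max z = 4a + 3b

s.t.
  2a + 2b + s1 = 20
  2a + b + s2 = 13
  a + 3b + s3 = 32
  3a + b + s4 = 24
  a, b, s1, s2, s3, s4 ≥ 0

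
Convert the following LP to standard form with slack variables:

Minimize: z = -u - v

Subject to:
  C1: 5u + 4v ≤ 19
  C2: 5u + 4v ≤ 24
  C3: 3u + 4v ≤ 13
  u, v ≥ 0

min z = -u - v

s.t.
  5u + 4v + s1 = 19
  5u + 4v + s2 = 24
  3u + 4v + s3 = 13
  u, v, s1, s2, s3 ≥ 0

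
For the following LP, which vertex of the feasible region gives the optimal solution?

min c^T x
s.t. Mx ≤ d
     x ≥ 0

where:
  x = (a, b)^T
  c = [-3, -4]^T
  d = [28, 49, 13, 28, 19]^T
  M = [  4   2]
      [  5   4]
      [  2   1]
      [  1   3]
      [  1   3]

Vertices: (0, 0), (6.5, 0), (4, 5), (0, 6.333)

Evaluate the objective at each vertex of the feasible region:
  z(0, 0) = 0
  z(6.5, 0) = -19.5
  z(4, 5) = -32  ←
  z(0, 6.333) = -25.33
The minimum is at a = 4, b = 5.

(4, 5)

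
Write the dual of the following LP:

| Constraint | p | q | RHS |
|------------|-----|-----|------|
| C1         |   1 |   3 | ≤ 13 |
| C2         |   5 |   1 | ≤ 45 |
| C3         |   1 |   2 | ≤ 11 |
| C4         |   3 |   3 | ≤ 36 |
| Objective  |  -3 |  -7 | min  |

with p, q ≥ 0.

Primal min cᵀx s.t. Ax ≤ b, x ≥ 0  →  Dual max −bᵀy s.t. Aᵀy ≥ −c, y ≥ 0.

Maximize: z = -13y1 - 45y2 - 11y3 - 36y4

Subject to:
  y1 + 5y2 + y3 + 3y4 ≥ 3
  3y1 + y2 + 2y3 + 3y4 ≥ 7
  y1, y2, y3, y4 ≥ 0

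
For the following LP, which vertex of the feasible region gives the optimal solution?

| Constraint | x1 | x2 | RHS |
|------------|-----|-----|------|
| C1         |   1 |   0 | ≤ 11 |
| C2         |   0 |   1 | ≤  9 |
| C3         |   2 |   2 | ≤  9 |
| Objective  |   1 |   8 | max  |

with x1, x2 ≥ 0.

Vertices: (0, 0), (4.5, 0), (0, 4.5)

Evaluate the objective at each vertex of the feasible region:
  z(0, 0) = 0
  z(4.5, 0) = 4.5
  z(0, 4.5) = 36  ←
The maximum is at x1 = 0, x2 = 4.5.

(0, 4.5)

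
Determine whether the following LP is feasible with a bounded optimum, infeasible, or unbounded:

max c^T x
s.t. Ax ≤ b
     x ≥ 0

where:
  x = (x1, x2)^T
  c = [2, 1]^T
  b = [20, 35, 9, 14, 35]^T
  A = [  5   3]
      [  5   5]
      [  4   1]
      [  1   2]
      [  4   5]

Feasible with a bounded optimal solution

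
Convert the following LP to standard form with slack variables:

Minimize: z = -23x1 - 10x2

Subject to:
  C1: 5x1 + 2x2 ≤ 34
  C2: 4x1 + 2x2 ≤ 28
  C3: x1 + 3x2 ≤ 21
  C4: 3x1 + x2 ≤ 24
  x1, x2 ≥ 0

min z = -23x1 - 10x2

s.t.
  5x1 + 2x2 + s1 = 34
  4x1 + 2x2 + s2 = 28
  x1 + 3x2 + s3 = 21
  3x1 + x2 + s4 = 24
  x1, x2, s1, s2, s3, s4 ≥ 0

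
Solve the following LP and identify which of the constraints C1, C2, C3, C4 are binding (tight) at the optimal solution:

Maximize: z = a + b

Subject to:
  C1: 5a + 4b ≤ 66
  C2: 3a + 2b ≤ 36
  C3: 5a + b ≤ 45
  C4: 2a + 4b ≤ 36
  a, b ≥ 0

At a = 8, b = 5, compute slack b - a·x for each constraint:
  C1: 66 − 60 = 6  (slack)
  C2: 36 − 34 = 2  (slack)
  C3: 45 − 45 = 0  (binding)
  C4: 36 − 36 = 0  (binding)

Optimal: a = 8, b = 5
Binding: C3, C4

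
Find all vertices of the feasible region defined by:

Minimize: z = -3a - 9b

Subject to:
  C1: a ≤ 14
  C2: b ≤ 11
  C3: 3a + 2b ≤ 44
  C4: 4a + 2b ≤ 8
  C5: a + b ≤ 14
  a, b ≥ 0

(0, 0), (2, 0), (0, 4)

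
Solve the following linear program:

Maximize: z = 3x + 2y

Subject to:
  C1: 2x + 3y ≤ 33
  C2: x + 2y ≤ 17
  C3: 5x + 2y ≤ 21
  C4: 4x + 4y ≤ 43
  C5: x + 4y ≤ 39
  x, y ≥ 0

Evaluate the objective at each vertex of the feasible region:
  z(0, 0) = 0
  z(4.2, 0) = 12.6
  z(1, 8) = 19  ←
  z(0, 8.5) = 17
The maximum is at x = 1, y = 8.

x = 1, y = 8, z = 19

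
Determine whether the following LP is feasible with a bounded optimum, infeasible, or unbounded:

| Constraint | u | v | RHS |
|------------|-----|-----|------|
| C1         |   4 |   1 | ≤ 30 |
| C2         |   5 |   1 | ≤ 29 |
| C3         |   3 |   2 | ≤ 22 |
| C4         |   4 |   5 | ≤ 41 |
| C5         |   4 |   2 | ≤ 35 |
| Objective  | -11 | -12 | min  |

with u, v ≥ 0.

Feasible with a bounded optimal solution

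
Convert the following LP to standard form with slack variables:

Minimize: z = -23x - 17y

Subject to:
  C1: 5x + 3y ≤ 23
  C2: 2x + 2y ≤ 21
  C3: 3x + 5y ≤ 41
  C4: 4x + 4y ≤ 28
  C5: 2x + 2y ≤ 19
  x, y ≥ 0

min z = -23x - 17y

s.t.
  5x + 3y + s1 = 23
  2x + 2y + s2 = 21
  3x + 5y + s3 = 41
  4x + 4y + s4 = 28
  2x + 2y + s5 = 19
  x, y, s1, s2, s3, s4, s5 ≥ 0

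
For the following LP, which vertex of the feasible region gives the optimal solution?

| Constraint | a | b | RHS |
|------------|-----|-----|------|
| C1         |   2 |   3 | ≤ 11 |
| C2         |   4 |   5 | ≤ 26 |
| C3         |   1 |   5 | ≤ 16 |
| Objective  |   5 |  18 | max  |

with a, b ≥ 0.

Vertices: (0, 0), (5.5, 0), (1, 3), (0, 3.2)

Evaluate the objective at each vertex of the feasible region:
  z(0, 0) = 0
  z(5.5, 0) = 27.5
  z(1, 3) = 59  ←
  z(0, 3.2) = 57.6
The maximum is at a = 1, b = 3.

(1, 3)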